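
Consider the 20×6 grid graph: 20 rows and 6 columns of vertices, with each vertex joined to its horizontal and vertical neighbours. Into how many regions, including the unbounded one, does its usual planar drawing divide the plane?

The grid has V = 20·6 = 120 vertices and E = 20·5 + 6·19 = 214 edges.
F = 2 − V + E = 2 − 120 + 214 = 96.

96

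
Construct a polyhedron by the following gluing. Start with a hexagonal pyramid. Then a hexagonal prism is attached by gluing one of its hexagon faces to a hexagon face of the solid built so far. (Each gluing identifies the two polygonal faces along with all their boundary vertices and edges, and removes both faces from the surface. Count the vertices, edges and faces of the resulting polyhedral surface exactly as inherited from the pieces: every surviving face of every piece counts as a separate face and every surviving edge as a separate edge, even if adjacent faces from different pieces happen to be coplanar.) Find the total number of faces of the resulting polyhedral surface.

13

A hexagonal pyramid: V=7, E=12, F=7.
Attach a hexagonal prism (V=12, E=18, F=8) along a 6-gon: merge 6 vertices and 6 edges, delete both glued faces → V=13, E=24, F=13.
Check: V − E + F = 13 − 24 + 13 = 2.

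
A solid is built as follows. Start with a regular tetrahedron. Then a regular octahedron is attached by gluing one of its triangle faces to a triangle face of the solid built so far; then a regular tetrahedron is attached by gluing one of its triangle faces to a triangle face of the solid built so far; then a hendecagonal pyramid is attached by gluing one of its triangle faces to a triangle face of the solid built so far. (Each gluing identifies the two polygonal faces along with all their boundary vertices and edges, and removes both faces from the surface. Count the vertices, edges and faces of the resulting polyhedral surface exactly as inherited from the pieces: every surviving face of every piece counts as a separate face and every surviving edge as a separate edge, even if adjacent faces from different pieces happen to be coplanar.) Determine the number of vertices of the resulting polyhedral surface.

17

A regular tetrahedron: V=4, E=6, F=4.
Attach a regular octahedron (V=6, E=12, F=8) along a 3-gon: merge 3 vertices and 3 edges, delete both glued faces → V=7, E=15, F=10.
Attach a regular tetrahedron (V=4, E=6, F=4) along a 3-gon: merge 3 vertices and 3 edges, delete both glued faces → V=8, E=18, F=12.
Attach a hendecagonal pyramid (V=12, E=22, F=12) along a 3-gon: merge 3 vertices and 3 edges, delete both glued faces → V=17, E=37, F=22.
Check: V − E + F = 17 − 37 + 22 = 2.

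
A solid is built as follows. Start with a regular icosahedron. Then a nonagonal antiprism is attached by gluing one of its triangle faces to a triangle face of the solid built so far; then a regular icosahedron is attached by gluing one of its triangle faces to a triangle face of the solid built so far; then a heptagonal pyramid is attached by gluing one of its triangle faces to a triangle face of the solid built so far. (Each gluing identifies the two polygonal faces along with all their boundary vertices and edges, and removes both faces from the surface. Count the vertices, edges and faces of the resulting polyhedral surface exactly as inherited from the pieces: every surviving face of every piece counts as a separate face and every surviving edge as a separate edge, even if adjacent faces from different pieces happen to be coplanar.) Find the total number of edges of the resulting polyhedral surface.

101

A regular icosahedron: V=12, E=30, F=20.
Attach a nonagonal antiprism (V=18, E=36, F=20) along a 3-gon: merge 3 vertices and 3 edges, delete both glued faces → V=27, E=63, F=38.
Attach a regular icosahedron (V=12, E=30, F=20) along a 3-gon: merge 3 vertices and 3 edges, delete both glued faces → V=36, E=90, F=56.
Attach a heptagonal pyramid (V=8, E=14, F=8) along a 3-gon: merge 3 vertices and 3 edges, delete both glued faces → V=41, E=101, F=62.
Check: V − E + F = 41 − 101 + 62 = 2.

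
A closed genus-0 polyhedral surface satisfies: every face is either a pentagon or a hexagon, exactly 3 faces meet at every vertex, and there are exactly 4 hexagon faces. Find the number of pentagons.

Let x be the number of pentagons; then F = 4 + x.
Edge–face incidences: 2E = 6·4 + 5·x = 24 + 5x.
Every vertex has degree 3, so 3V = 2E.
Euler: V − E + F = 2 ⇒ (2E)/3 − E + (4 + x) = 2.
Multiply by 6: 2·(2E) − 3·(2E) + 6·(4 + x) = 12, i.e. 24 + 6x − (24 + 5x) = 12.
Collecting terms: x = 12.
Then 2E = 24 + 5·12 = 84, so E = 42, V = 2E/3 = 28, F = 4 + 12 = 16.

12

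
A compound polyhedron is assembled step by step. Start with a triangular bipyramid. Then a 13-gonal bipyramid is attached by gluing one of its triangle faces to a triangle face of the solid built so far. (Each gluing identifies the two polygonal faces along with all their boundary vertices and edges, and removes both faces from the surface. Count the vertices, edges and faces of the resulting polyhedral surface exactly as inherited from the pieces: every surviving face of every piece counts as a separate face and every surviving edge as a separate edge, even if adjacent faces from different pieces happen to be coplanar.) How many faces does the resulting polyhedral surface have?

A triangular bipyramid: V=5, E=9, F=6.
Attach a 13-gonal bipyramid (V=15, E=39, F=26) along a 3-gon: merge 3 vertices and 3 edges, delete both glued faces → V=17, E=45, F=30.
Check: V − E + F = 17 − 45 + 30 = 2.

30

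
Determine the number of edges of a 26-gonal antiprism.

104

An antiprism on an n-gon has two n-gon caps and 2n triangles: V = 2·26 = 52, E = 4·26 = 104, F = 2·26 + 2 = 54.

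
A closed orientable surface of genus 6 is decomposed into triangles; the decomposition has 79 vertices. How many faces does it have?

178

χ = 2 − 2·6 = -10, and every face is a triangle so 3F = 2E.
V − E + F = -10 with E = 3F/2 gives 79 − (3/2 − 1)·F = -10, so F = 178 and E = 267.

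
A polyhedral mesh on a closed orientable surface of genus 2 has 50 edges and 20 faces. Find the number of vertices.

28

For a closed orientable surface of genus 2, χ = 2 − 2·2 = -2.
V = -2 + E − F = -2 + 50 − 20 = 28.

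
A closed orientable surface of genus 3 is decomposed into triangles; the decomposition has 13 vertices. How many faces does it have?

χ = 2 − 2·3 = -4, and every face is a triangle so 3F = 2E.
V − E + F = -4 with E = 3F/2 gives 13 − (3/2 − 1)·F = -4, so F = 34 and E = 51.

34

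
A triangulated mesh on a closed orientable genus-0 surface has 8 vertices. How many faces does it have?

χ = 2 − 2·0 = 2, and every face is a triangle so 3F = 2E.
V − E + F = 2 with E = 3F/2 gives 8 − (3/2 − 1)·F = 2, so F = 12 and E = 18.

12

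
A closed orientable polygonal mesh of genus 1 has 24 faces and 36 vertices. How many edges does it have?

60

For a closed orientable surface of genus 1, χ = 2 − 2·1 = 0.
E = V + F − (0) = 36 + 24 − (0) = 60.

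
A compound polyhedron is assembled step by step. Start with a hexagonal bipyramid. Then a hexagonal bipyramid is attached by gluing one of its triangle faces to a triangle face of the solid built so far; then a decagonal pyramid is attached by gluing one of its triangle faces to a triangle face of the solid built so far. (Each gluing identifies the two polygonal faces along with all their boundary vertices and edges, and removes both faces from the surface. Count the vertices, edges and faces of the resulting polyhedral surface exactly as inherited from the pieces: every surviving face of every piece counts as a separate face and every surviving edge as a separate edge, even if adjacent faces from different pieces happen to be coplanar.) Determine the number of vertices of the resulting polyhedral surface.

A hexagonal bipyramid: V=8, E=18, F=12.
Attach a hexagonal bipyramid (V=8, E=18, F=12) along a 3-gon: merge 3 vertices and 3 edges, delete both glued faces → V=13, E=33, F=22.
Attach a decagonal pyramid (V=11, E=20, F=11) along a 3-gon: merge 3 vertices and 3 edges, delete both glued faces → V=21, E=50, F=31.
Check: V − E + F = 21 − 50 + 31 = 2.

21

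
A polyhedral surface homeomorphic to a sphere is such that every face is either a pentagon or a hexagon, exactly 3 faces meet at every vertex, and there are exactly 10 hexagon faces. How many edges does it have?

60

Let x be the number of pentagons; then F = 10 + x.
Edge–face incidences: 2E = 6·10 + 5·x = 60 + 5x.
Every vertex has degree 3, so 3V = 2E.
Euler: V − E + F = 2 ⇒ (2E)/3 − E + (10 + x) = 2.
Multiply by 6: 2·(2E) − 3·(2E) + 6·(10 + x) = 12, i.e. 60 + 6x − (60 + 5x) = 12.
Collecting terms: x = 12.
Then 2E = 60 + 5·12 = 120, so E = 60, V = 2E/3 = 40, F = 10 + 12 = 22.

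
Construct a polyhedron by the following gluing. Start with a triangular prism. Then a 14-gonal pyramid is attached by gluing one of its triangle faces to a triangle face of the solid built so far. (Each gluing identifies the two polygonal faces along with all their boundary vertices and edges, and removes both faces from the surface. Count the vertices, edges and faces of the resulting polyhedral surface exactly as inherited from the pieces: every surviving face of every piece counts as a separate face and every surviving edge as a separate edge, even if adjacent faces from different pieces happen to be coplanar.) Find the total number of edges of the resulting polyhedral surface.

A triangular prism: V=6, E=9, F=5.
Attach a 14-gonal pyramid (V=15, E=28, F=15) along a 3-gon: merge 3 vertices and 3 edges, delete both glued faces → V=18, E=34, F=18.
Check: V − E + F = 18 − 34 + 18 = 2.

34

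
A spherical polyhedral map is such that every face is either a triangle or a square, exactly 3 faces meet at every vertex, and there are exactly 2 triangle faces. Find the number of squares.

Let x be the number of squares; then F = 2 + x.
Edge–face incidences: 2E = 3·2 + 4·x = 6 + 4x.
Every vertex has degree 3, so 3V = 2E.
Euler: V − E + F = 2 ⇒ (2E)/3 − E + (2 + x) = 2.
Multiply by 6: 2·(2E) − 3·(2E) + 6·(2 + x) = 12, i.e. 12 + 6x − (6 + 4x) = 12.
Collecting terms: 2x + 6 = 12, so 2x = 6, so x = 3.
Then 2E = 6 + 4·3 = 18, so E = 9, V = 2E/3 = 6, F = 2 + 3 = 5.

3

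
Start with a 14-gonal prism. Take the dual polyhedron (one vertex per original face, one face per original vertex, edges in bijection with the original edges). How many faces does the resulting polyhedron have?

28

The base solid has V = 28, E = 42, F = 16.
The dual swaps V and F and preserves E: V′ = F = 16, E′ = E = 42, F′ = V = 28.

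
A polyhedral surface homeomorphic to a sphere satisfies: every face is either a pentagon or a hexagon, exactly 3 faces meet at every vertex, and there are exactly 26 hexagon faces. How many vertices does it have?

72

Let x be the number of pentagons; then F = 26 + x.
Edge–face incidences: 2E = 6·26 + 5·x = 156 + 5x.
Every vertex has degree 3, so 3V = 2E.
Euler: V − E + F = 2 ⇒ (2E)/3 − E + (26 + x) = 2.
Multiply by 6: 2·(2E) − 3·(2E) + 6·(26 + x) = 12, i.e. 156 + 6x − (156 + 5x) = 12.
Collecting terms: x = 12.
Then 2E = 156 + 5·12 = 216, so E = 108, V = 2E/3 = 72, F = 26 + 12 = 38.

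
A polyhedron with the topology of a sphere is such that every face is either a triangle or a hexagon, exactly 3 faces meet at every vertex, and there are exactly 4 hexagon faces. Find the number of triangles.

4

Let x be the number of triangles; then F = 4 + x.
Edge–face incidences: 2E = 6·4 + 3·x = 24 + 3x.
Every vertex has degree 3, so 3V = 2E.
Euler: V − E + F = 2 ⇒ (2E)/3 − E + (4 + x) = 2.
Multiply by 6: 2·(2E) − 3·(2E) + 6·(4 + x) = 12, i.e. 24 + 6x − (24 + 3x) = 12.
Collecting terms: 3x = 12, so x = 4.
Then 2E = 24 + 3·4 = 36, so E = 18, V = 2E/3 = 12, F = 4 + 4 = 8.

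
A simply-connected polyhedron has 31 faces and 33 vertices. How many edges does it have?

Here V − E + F = 2.
E = V + F − (2) = 33 + 31 − (2) = 62.

62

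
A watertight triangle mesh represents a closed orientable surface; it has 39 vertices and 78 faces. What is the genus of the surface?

1

Every face is a triangle, so 2E = 3·78 = 234, giving E = 117.
χ = V − E + F = 39 − 117 + 78 = 0.
For a closed orientable surface χ = 2 − 2g, so g = (2 − (0))/2 = 1.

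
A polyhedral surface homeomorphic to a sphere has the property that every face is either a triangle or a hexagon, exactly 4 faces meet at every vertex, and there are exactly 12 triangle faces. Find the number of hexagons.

Let x be the number of hexagons; then F = 12 + x.
Edge–face incidences: 2E = 3·12 + 6·x = 36 + 6x.
Every vertex has degree 4, so 4V = 2E.
Euler: V − E + F = 2 ⇒ (2E)/4 − E + (12 + x) = 2.
Multiply by 8: 2·(2E) − 4·(2E) + 8·(12 + x) = 16, i.e. 96 + 8x − 2·(36 + 6x) = 16.
Collecting terms: −4x + 24 = 16, so −4x = −8, so x = 2.
Then 2E = 36 + 6·2 = 48, so E = 24, V = 2E/4 = 12, F = 12 + 2 = 14.

2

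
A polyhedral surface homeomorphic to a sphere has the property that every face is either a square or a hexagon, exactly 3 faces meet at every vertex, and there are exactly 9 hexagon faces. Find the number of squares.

Let x be the number of squares; then F = 9 + x.
Edge–face incidences: 2E = 6·9 + 4·x = 54 + 4x.
Every vertex has degree 3, so 3V = 2E.
Euler: V − E + F = 2 ⇒ (2E)/3 − E + (9 + x) = 2.
Multiply by 6: 2·(2E) − 3·(2E) + 6·(9 + x) = 12, i.e. 54 + 6x − (54 + 4x) = 12.
Collecting terms: 2x = 12, so x = 6.
Then 2E = 54 + 4·6 = 78, so E = 39, V = 2E/3 = 26, F = 9 + 6 = 15.

6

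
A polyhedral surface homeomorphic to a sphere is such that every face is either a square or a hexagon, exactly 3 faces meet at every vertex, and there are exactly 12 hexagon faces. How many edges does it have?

48

Let x be the number of squares; then F = 12 + x.
Edge–face incidences: 2E = 6·12 + 4·x = 72 + 4x.
Every vertex has degree 3, so 3V = 2E.
Euler: V − E + F = 2 ⇒ (2E)/3 − E + (12 + x) = 2.
Multiply by 6: 2·(2E) − 3·(2E) + 6·(12 + x) = 12, i.e. 72 + 6x − (72 + 4x) = 12.
Collecting terms: 2x = 12, so x = 6.
Then 2E = 72 + 4·6 = 96, so E = 48, V = 2E/3 = 32, F = 12 + 6 = 18.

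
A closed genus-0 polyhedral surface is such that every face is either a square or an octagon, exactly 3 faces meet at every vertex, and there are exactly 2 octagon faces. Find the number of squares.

8

Let x be the number of squares; then F = 2 + x.
Edge–face incidences: 2E = 8·2 + 4·x = 16 + 4x.
Every vertex has degree 3, so 3V = 2E.
Euler: V − E + F = 2 ⇒ (2E)/3 − E + (2 + x) = 2.
Multiply by 6: 2·(2E) − 3·(2E) + 6·(2 + x) = 12, i.e. 12 + 6x − (16 + 4x) = 12.
Collecting terms: 2x − 4 = 12, so 2x = 16, so x = 8.
Then 2E = 16 + 4·8 = 48, so E = 24, V = 2E/3 = 16, F = 2 + 8 = 10.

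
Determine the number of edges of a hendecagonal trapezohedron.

The n-trapezohedron (dual of the n-antiprism) has V = 2·11 + 2 = 24, E = 4·11 = 44, F = 2·11 = 22.

44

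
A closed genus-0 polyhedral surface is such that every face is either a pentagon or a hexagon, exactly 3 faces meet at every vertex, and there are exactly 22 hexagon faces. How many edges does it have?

Let x be the number of pentagons; then F = 22 + x.
Edge–face incidences: 2E = 6·22 + 5·x = 132 + 5x.
Every vertex has degree 3, so 3V = 2E.
Euler: V − E + F = 2 ⇒ (2E)/3 − E + (22 + x) = 2.
Multiply by 6: 2·(2E) − 3·(2E) + 6·(22 + x) = 12, i.e. 132 + 6x − (132 + 5x) = 12.
Collecting terms: x = 12.
Then 2E = 132 + 5·12 = 192, so E = 96, V = 2E/3 = 64, F = 22 + 12 = 34.

96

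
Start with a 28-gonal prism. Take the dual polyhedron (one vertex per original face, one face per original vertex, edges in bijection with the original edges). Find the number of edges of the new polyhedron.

The base solid has V = 56, E = 84, F = 30.
The dual swaps V and F and preserves E: V′ = F = 30, E′ = E = 84, F′ = V = 56.

84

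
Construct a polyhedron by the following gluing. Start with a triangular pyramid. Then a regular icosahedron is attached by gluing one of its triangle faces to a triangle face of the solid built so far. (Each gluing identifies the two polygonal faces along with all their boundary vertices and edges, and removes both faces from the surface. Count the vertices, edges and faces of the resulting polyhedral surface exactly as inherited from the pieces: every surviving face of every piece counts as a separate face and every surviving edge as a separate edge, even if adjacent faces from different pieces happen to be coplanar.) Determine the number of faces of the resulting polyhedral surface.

A triangular pyramid: V=4, E=6, F=4.
Attach a regular icosahedron (V=12, E=30, F=20) along a 3-gon: merge 3 vertices and 3 edges, delete both glued faces → V=13, E=33, F=22.
Check: V − E + F = 13 − 33 + 22 = 2.

22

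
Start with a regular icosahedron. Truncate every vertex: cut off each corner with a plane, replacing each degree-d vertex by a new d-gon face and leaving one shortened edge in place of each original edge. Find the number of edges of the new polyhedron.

90

The base solid has V = 12, E = 30, F = 20.
Truncation replaces each original edge-end by a new vertex, so V′ = 2E = 60.
Each original edge survives, and each old vertex of degree d contributes d new edges; summing degrees gives Σd = 2E, so E′ = E + 2E = 3E = 90.
Each original face survives and each original vertex becomes one new face: F′ = F + V = 32.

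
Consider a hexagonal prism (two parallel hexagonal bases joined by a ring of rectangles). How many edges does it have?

18

A prism on an n-gon has two n-gon bases and n rectangular sides: V = 2·6 = 12, E = 3·6 = 18, F = 6 + 2 = 8.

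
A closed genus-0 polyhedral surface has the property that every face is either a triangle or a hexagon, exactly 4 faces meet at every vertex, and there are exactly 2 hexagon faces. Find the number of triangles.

Let x be the number of triangles; then F = 2 + x.
Edge–face incidences: 2E = 6·2 + 3·x = 12 + 3x.
Every vertex has degree 4, so 4V = 2E.
Euler: V − E + F = 2 ⇒ (2E)/4 − E + (2 + x) = 2.
Multiply by 8: 2·(2E) − 4·(2E) + 8·(2 + x) = 16, i.e. 16 + 8x − 2·(12 + 3x) = 16.
Collecting terms: 2x − 8 = 16, so 2x = 24, so x = 12.
Then 2E = 12 + 3·12 = 48, so E = 24, V = 2E/4 = 12, F = 2 + 12 = 14.

12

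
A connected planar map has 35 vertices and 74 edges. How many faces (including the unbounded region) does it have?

Euler's formula for a connected plane graph: V − E + F = 2, so F = 2 − 35 + 74 = 41.

41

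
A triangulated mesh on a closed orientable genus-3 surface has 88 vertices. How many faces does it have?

χ = 2 − 2·3 = -4, and every face is a triangle so 3F = 2E.
V − E + F = -4 with E = 3F/2 gives 88 − (3/2 − 1)·F = -4, so F = 184 and E = 276.

184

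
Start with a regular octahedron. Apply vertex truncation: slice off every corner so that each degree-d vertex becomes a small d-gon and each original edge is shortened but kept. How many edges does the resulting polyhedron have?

The base solid has V = 6, E = 12, F = 8.
Truncation replaces each original edge-end by a new vertex, so V′ = 2E = 24.
Each original edge survives, and each old vertex of degree d contributes d new edges; summing degrees gives Σd = 2E, so E′ = E + 2E = 3E = 36.
Each original face survives and each original vertex becomes one new face: F′ = F + V = 14.

36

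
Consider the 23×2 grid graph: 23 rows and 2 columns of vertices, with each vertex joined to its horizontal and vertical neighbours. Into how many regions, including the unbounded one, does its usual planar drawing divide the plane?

The grid has V = 23·2 = 46 vertices and E = 23·1 + 2·22 = 67 edges.
F = 2 − V + E = 2 − 46 + 67 = 23.

23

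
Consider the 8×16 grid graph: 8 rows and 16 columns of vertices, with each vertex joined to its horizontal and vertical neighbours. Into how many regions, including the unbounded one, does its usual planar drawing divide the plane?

106

The grid has V = 8·16 = 128 vertices and E = 8·15 + 16·7 = 232 edges.
F = 2 − V + E = 2 − 128 + 232 = 106.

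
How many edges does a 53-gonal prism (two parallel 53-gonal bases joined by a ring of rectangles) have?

A prism on an n-gon has two n-gon bases and n rectangular sides: V = 2·53 = 106, E = 3·53 = 159, F = 53 + 2 = 55.

159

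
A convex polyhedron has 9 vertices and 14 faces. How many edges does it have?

21

Here V − E + F = 2.
E = V + F − (2) = 9 + 14 − (2) = 21.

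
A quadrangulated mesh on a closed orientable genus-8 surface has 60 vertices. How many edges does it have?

χ = 2 − 2·8 = -14, and every face is a square so 4F = 2E.
V − E + F = -14 with E = 4F/2 gives 60 − (4/2 − 1)·F = -14, so F = 74 and E = 148.

148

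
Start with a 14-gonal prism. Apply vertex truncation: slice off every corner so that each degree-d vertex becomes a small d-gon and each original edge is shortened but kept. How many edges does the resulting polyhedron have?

The base solid has V = 28, E = 42, F = 16.
Truncation replaces each original edge-end by a new vertex, so V′ = 2E = 84.
Each original edge survives, and each old vertex of degree d contributes d new edges; summing degrees gives Σd = 2E, so E′ = E + 2E = 3E = 126.
Each original face survives and each original vertex becomes one new face: F′ = F + V = 44.

126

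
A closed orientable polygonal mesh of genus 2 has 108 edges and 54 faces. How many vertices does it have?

52

For a closed orientable surface of genus 2, χ = 2 − 2·2 = -2.
V = -2 + E − F = -2 + 108 − 54 = 52.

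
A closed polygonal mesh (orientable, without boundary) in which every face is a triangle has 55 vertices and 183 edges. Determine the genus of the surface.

Every face is a triangle and each edge borders two faces, so 3F = 2·183, giving F = 122.
χ = V − E + F = 55 − 183 + 122 = -6.
For a closed orientable surface χ = 2 − 2g, so g = (2 − (-6))/2 = 4.

4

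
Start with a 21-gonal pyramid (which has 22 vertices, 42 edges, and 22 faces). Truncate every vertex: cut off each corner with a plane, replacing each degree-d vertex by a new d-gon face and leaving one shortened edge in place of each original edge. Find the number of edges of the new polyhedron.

Truncation replaces each original edge-end by a new vertex, so V′ = 2E = 84.
Each original edge survives, and each old vertex of degree d contributes d new edges; summing degrees gives Σd = 2E, so E′ = E + 2E = 3E = 126.
Each original face survives and each original vertex becomes one new face: F′ = F + V = 44.

126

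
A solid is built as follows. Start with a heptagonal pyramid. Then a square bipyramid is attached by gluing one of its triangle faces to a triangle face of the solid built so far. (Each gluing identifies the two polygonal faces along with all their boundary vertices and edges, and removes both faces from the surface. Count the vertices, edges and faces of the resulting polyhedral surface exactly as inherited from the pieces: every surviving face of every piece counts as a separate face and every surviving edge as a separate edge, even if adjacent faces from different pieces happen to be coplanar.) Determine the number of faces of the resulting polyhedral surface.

14

A heptagonal pyramid: V=8, E=14, F=8.
Attach a square bipyramid (V=6, E=12, F=8) along a 3-gon: merge 3 vertices and 3 edges, delete both glued faces → V=11, E=23, F=14.
Check: V − E + F = 11 − 23 + 14 = 2.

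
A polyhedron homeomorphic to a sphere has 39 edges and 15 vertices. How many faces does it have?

26

Here V − E + F = 2.
F = 2 − V + E = 2 − 15 + 39 = 26.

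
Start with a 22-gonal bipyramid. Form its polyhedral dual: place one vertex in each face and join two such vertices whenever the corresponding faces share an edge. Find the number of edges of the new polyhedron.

66

The base solid has V = 24, E = 66, F = 44.
The dual swaps V and F and preserves E: V′ = F = 44, E′ = E = 66, F′ = V = 24.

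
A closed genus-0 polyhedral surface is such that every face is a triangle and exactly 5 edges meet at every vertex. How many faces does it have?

Each face has 3 edges and each edge borders two faces, so 2E = 3F.
Each vertex has degree 5, so 5V = 2E and hence V = 3F/5.
Euler: V − E + F = 2 ⇒ (3F/5) − (3F/2) + F = 2.
Multiply by 10: (6 − 15 + 10)F = 20, i.e. 1F = 20.
So F = 20, E = 3·20/2 = 30, V = 3·20/5 = 12.

20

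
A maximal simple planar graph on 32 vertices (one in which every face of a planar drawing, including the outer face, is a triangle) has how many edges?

In a plane triangulation 3F = 2E and V − E + F = 2, so E = 3V − 6 = 3·32 − 6 = 90.

90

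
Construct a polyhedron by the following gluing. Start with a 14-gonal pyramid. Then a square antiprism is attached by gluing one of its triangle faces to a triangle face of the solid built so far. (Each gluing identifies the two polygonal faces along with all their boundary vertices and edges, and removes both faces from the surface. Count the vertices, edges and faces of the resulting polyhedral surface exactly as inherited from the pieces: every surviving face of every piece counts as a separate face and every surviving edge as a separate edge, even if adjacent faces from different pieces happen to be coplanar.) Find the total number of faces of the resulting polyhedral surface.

A 14-gonal pyramid: V=15, E=28, F=15.
Attach a square antiprism (V=8, E=16, F=10) along a 3-gon: merge 3 vertices and 3 edges, delete both glued faces → V=20, E=41, F=23.
Check: V − E + F = 20 − 41 + 23 = 2.

23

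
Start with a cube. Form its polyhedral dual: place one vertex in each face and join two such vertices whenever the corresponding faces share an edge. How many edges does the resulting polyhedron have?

The base solid has V = 8, E = 12, F = 6.
The dual swaps V and F and preserves E: V′ = F = 6, E′ = E = 12, F′ = V = 8.

12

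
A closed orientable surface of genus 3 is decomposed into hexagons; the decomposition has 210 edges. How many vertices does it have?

136

χ = 2 − 2·3 = -4, and every face is a hexagon so 6F = 2E.
F = 2E/6 = 70. Then V = -4 + E − F = -4 + 210 − 70 = 136.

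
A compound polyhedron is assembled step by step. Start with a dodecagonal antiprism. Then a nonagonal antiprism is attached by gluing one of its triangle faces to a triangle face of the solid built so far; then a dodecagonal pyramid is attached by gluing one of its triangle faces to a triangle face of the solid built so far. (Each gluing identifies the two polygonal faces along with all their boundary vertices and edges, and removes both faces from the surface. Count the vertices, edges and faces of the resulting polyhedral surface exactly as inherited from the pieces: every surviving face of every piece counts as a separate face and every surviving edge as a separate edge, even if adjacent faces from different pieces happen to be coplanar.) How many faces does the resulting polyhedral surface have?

A dodecagonal antiprism: V=24, E=48, F=26.
Attach a nonagonal antiprism (V=18, E=36, F=20) along a 3-gon: merge 3 vertices and 3 edges, delete both glued faces → V=39, E=81, F=44.
Attach a dodecagonal pyramid (V=13, E=24, F=13) along a 3-gon: merge 3 vertices and 3 edges, delete both glued faces → V=49, E=102, F=55.
Check: V − E + F = 49 − 102 + 55 = 2.

55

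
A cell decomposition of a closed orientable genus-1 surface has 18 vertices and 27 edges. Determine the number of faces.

For a closed orientable surface of genus 1, χ = 2 − 2·1 = 0.
F = 0 − V + E = 0 − 18 + 27 = 9.

9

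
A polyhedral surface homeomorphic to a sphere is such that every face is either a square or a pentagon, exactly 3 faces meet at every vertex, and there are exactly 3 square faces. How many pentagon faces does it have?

6

Let x be the number of pentagons; then F = 3 + x.
Edge–face incidences: 2E = 4·3 + 5·x = 12 + 5x.
Every vertex has degree 3, so 3V = 2E.
Euler: V − E + F = 2 ⇒ (2E)/3 − E + (3 + x) = 2.
Multiply by 6: 2·(2E) − 3·(2E) + 6·(3 + x) = 12, i.e. 18 + 6x − (12 + 5x) = 12.
Collecting terms: x + 6 = 12, so x = 6.
Then 2E = 12 + 5·6 = 42, so E = 21, V = 2E/3 = 14, F = 3 + 6 = 9.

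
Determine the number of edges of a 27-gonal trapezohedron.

108

The n-trapezohedron (dual of the n-antiprism) has V = 2·27 + 2 = 56, E = 4·27 = 108, F = 2·27 = 54.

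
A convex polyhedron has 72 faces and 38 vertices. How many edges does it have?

Here V − E + F = 2.
E = V + F − (2) = 38 + 72 − (2) = 108.

108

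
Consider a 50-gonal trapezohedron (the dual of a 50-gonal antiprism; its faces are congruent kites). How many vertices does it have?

The n-trapezohedron (dual of the n-antiprism) has V = 2·50 + 2 = 102, E = 4·50 = 200, F = 2·50 = 100.
Check: V − E + F = 102 − 200 + 100 = 2.

102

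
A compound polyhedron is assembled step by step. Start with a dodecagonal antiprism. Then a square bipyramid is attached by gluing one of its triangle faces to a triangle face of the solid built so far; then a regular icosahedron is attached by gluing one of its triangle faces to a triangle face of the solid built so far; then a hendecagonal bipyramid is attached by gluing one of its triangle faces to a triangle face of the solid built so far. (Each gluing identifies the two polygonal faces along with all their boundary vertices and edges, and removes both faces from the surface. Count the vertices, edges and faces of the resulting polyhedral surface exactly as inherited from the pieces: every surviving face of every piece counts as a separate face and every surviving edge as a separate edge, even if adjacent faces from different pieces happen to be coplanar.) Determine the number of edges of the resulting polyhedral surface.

114

A dodecagonal antiprism: V=24, E=48, F=26.
Attach a square bipyramid (V=6, E=12, F=8) along a 3-gon: merge 3 vertices and 3 edges, delete both glued faces → V=27, E=57, F=32.
Attach a regular icosahedron (V=12, E=30, F=20) along a 3-gon: merge 3 vertices and 3 edges, delete both glued faces → V=36, E=84, F=50.
Attach a hendecagonal bipyramid (V=13, E=33, F=22) along a 3-gon: merge 3 vertices and 3 edges, delete both glued faces → V=46, E=114, F=70.
Check: V − E + F = 46 − 114 + 70 = 2.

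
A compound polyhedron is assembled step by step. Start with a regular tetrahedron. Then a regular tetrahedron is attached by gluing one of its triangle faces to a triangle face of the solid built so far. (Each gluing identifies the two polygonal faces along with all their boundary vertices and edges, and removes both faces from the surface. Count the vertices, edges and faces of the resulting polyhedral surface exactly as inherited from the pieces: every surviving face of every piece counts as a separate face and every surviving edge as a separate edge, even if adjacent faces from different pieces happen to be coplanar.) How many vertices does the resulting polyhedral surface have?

A regular tetrahedron: V=4, E=6, F=4.
Attach a regular tetrahedron (V=4, E=6, F=4) along a 3-gon: merge 3 vertices and 3 edges, delete both glued faces → V=5, E=9, F=6.
Check: V − E + F = 5 − 9 + 6 = 2.

5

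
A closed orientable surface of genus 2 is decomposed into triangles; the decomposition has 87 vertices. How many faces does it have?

178

χ = 2 − 2·2 = -2, and every face is a triangle so 3F = 2E.
V − E + F = -2 with E = 3F/2 gives 87 − (3/2 − 1)·F = -2, so F = 178 and E = 267.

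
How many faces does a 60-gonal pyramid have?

61

A pyramid on an n-gon base has one n-gon and n triangles: V = 60 + 1 = 61, E = 2·60 = 120, F = 60 + 1 = 61.
Check: V − E + F = 61 − 120 + 61 = 2.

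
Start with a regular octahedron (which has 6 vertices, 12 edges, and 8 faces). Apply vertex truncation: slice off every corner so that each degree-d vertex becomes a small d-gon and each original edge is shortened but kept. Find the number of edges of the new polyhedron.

36

Truncation replaces each original edge-end by a new vertex, so V′ = 2E = 24.
Each original edge survives, and each old vertex of degree d contributes d new edges; summing degrees gives Σd = 2E, so E′ = E + 2E = 3E = 36.
Each original face survives and each original vertex becomes one new face: F′ = F + V = 14.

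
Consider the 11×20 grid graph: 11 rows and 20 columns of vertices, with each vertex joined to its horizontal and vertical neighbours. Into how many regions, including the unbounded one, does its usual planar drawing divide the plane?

The grid has V = 11·20 = 220 vertices and E = 11·19 + 20·10 = 409 edges.
F = 2 − V + E = 2 − 220 + 409 = 191.

191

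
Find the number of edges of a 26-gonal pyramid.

52

A pyramid on an n-gon base has one n-gon and n triangles: V = 26 + 1 = 27, E = 2·26 = 52, F = 26 + 1 = 27.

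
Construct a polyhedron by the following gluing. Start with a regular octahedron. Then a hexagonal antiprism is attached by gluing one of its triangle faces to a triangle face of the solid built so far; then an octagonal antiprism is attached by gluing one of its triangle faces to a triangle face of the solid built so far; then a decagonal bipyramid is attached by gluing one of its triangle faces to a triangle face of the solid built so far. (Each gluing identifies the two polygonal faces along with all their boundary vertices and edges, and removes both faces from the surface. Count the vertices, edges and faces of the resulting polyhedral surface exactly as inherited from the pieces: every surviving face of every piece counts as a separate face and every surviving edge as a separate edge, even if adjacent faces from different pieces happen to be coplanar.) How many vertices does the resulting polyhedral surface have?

37

A regular octahedron: V=6, E=12, F=8.
Attach a hexagonal antiprism (V=12, E=24, F=14) along a 3-gon: merge 3 vertices and 3 edges, delete both glued faces → V=15, E=33, F=20.
Attach an octagonal antiprism (V=16, E=32, F=18) along a 3-gon: merge 3 vertices and 3 edges, delete both glued faces → V=28, E=62, F=36.
Attach a decagonal bipyramid (V=12, E=30, F=20) along a 3-gon: merge 3 vertices and 3 edges, delete both glued faces → V=37, E=89, F=54.
Check: V − E + F = 37 − 89 + 54 = 2.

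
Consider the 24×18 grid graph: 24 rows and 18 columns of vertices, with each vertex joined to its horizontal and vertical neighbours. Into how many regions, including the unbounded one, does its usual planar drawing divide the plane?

The grid has V = 24·18 = 432 vertices and E = 24·17 + 18·23 = 822 edges.
F = 2 − V + E = 2 − 432 + 822 = 392.

392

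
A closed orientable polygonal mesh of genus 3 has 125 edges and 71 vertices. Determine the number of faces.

For a closed orientable surface of genus 3, χ = 2 − 2·3 = -4.
F = -4 − V + E = -4 − 71 + 125 = 50.

50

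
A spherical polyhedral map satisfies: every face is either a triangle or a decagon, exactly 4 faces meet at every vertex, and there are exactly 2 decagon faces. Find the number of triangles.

Let x be the number of triangles; then F = 2 + x.
Edge–face incidences: 2E = 10·2 + 3·x = 20 + 3x.
Every vertex has degree 4, so 4V = 2E.
Euler: V − E + F = 2 ⇒ (2E)/4 − E + (2 + x) = 2.
Multiply by 8: 2·(2E) − 4·(2E) + 8·(2 + x) = 16, i.e. 16 + 8x − 2·(20 + 3x) = 16.
Collecting terms: 2x − 24 = 16, so 2x = 40, so x = 20.
Then 2E = 20 + 3·20 = 80, so E = 40, V = 2E/4 = 20, F = 2 + 20 = 22.

20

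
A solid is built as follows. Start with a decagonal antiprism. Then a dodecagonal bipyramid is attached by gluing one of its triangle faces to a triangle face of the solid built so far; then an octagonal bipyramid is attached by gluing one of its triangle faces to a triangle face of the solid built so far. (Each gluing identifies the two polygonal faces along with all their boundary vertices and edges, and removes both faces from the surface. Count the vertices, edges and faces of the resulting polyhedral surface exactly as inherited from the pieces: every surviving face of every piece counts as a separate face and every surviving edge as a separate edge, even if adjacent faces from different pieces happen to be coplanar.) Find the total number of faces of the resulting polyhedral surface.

58

A decagonal antiprism: V=20, E=40, F=22.
Attach a dodecagonal bipyramid (V=14, E=36, F=24) along a 3-gon: merge 3 vertices and 3 edges, delete both glued faces → V=31, E=73, F=44.
Attach an octagonal bipyramid (V=10, E=24, F=16) along a 3-gon: merge 3 vertices and 3 edges, delete both glued faces → V=38, E=94, F=58.
Check: V − E + F = 38 − 94 + 58 = 2.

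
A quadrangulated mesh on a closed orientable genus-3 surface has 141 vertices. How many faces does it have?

χ = 2 − 2·3 = -4, and every face is a square so 4F = 2E.
V − E + F = -4 with E = 4F/2 gives 141 − (4/2 − 1)·F = -4, so F = 145 and E = 290.

145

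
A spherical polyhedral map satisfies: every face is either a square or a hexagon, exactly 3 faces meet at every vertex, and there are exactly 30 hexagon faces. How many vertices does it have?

68

Let x be the number of squares; then F = 30 + x.
Edge–face incidences: 2E = 6·30 + 4·x = 180 + 4x.
Every vertex has degree 3, so 3V = 2E.
Euler: V − E + F = 2 ⇒ (2E)/3 − E + (30 + x) = 2.
Multiply by 6: 2·(2E) − 3·(2E) + 6·(30 + x) = 12, i.e. 180 + 6x − (180 + 4x) = 12.
Collecting terms: 2x = 12, so x = 6.
Then 2E = 180 + 4·6 = 204, so E = 102, V = 2E/3 = 68, F = 30 + 6 = 36.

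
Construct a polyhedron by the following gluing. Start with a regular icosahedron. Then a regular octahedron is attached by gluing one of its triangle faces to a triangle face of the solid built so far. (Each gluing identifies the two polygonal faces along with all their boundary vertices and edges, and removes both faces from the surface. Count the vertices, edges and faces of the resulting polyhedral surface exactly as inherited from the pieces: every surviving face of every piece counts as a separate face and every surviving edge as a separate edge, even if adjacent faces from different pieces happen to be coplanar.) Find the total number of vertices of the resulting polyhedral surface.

15

A regular icosahedron: V=12, E=30, F=20.
Attach a regular octahedron (V=6, E=12, F=8) along a 3-gon: merge 3 vertices and 3 edges, delete both glued faces → V=15, E=39, F=26.
Check: V − E + F = 15 − 39 + 26 = 2.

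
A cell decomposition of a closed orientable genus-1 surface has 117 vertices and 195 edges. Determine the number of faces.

For a closed orientable surface of genus 1, χ = 2 − 2·1 = 0.
F = 0 − V + E = 0 − 117 + 195 = 78.

78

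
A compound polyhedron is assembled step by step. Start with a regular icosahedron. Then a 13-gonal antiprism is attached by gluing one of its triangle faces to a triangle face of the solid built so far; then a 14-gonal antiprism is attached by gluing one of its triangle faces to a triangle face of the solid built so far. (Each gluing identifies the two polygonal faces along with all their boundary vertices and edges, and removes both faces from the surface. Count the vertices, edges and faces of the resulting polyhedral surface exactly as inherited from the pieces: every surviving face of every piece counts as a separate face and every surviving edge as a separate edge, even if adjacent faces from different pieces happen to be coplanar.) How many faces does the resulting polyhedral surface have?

74

A regular icosahedron: V=12, E=30, F=20.
Attach a 13-gonal antiprism (V=26, E=52, F=28) along a 3-gon: merge 3 vertices and 3 edges, delete both glued faces → V=35, E=79, F=46.
Attach a 14-gonal antiprism (V=28, E=56, F=30) along a 3-gon: merge 3 vertices and 3 edges, delete both glued faces → V=60, E=132, F=74.
Check: V − E + F = 60 − 132 + 74 = 2.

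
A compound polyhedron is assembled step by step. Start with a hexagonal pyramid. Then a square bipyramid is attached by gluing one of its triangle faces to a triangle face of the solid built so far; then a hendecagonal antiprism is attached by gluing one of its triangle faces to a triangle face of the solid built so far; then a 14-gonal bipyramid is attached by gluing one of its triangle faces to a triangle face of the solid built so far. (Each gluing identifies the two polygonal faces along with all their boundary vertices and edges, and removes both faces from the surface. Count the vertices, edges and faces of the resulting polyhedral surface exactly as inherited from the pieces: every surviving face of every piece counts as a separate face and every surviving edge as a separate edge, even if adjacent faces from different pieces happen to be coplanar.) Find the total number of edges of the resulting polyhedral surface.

A hexagonal pyramid: V=7, E=12, F=7.
Attach a square bipyramid (V=6, E=12, F=8) along a 3-gon: merge 3 vertices and 3 edges, delete both glued faces → V=10, E=21, F=13.
Attach a hendecagonal antiprism (V=22, E=44, F=24) along a 3-gon: merge 3 vertices and 3 edges, delete both glued faces → V=29, E=62, F=35.
Attach a 14-gonal bipyramid (V=16, E=42, F=28) along a 3-gon: merge 3 vertices and 3 edges, delete both glued faces → V=42, E=101, F=61.
Check: V − E + F = 42 − 101 + 61 = 2.

101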